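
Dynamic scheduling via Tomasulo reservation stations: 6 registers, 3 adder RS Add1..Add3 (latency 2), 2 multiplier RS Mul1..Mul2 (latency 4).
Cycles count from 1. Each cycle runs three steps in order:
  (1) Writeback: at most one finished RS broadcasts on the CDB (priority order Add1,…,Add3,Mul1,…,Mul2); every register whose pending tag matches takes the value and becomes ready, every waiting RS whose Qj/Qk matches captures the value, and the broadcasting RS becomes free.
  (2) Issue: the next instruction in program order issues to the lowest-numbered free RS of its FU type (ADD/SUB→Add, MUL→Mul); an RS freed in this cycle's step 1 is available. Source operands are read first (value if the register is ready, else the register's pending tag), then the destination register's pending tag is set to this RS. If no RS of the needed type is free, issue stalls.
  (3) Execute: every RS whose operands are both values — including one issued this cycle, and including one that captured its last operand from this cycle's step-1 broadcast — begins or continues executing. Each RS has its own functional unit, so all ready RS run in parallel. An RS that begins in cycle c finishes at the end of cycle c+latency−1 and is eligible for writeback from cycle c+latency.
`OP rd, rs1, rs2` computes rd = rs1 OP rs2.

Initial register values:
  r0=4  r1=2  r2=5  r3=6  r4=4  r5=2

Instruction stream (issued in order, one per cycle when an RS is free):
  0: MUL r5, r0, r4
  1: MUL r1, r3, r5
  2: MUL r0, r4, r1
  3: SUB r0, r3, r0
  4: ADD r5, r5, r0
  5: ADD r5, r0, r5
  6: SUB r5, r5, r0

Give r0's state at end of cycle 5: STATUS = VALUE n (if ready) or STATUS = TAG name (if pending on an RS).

cycle 1: issue MUL r5<-Mul1 // r0:4,r1:2,r2:5,r3:6,r4:4,r5:Mul1
cycle 2: issue MUL r1<-Mul2 // r0:4,r1:Mul2,r2:5,r3:6,r4:4,r5:Mul1
cycle 3: stall // r0:4,r1:Mul2,r2:5,r3:6,r4:4,r5:Mul1
cycle 4: stall // r0:4,r1:Mul2,r2:5,r3:6,r4:4,r5:Mul1
cycle 5: CDB Mul1=16; issue MUL r0<-Mul1 // r0:Mul1,r1:Mul2,r2:5,r3:6,r4:4,r5:16

STATUS = TAG Mul1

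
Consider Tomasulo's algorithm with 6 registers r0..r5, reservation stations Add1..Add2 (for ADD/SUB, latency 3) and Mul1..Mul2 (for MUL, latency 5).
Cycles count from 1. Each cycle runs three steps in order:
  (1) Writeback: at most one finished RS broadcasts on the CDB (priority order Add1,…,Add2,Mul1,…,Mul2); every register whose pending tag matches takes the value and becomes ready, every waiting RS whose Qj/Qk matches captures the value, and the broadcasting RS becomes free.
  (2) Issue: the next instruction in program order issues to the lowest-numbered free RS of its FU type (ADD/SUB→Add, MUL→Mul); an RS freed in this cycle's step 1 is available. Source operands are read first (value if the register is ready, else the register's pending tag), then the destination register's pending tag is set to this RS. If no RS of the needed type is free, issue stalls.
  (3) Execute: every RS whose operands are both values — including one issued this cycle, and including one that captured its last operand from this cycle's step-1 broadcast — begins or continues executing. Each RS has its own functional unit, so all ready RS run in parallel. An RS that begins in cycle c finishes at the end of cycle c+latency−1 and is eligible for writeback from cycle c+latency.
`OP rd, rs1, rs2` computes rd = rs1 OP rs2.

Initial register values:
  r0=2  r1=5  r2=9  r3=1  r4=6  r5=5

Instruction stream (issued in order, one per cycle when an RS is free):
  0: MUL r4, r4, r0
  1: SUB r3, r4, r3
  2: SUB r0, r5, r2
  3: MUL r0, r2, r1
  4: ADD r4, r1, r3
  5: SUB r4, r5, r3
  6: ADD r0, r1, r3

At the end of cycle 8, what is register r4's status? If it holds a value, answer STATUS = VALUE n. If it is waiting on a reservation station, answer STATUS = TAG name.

  c1: issue MUL r4<-Mul1  regs: r0:2,r1:5,r2:9,r3:1,r4:Mul1,r5:5
  c2: issue SUB r3<-Add1  regs: r0:2,r1:5,r2:9,r3:Add1,r4:Mul1,r5:5
  c3: issue SUB r0<-Add2  regs: r0:Add2,r1:5,r2:9,r3:Add1,r4:Mul1,r5:5
  c4: issue MUL r0<-Mul2  regs: r0:Mul2,r1:5,r2:9,r3:Add1,r4:Mul1,r5:5
  c5: stall  regs: r0:Mul2,r1:5,r2:9,r3:Add1,r4:Mul1,r5:5
  c6: CDB Add2=-4; issue ADD r4<-Add2  regs: r0:Mul2,r1:5,r2:9,r3:Add1,r4:Add2,r5:5
  c7: CDB Mul1=12; stall  regs: r0:Mul2,r1:5,r2:9,r3:Add1,r4:Add2,r5:5
  c8: stall  regs: r0:Mul2,r1:5,r2:9,r3:Add1,r4:Add2,r5:5

STATUS = TAG Add2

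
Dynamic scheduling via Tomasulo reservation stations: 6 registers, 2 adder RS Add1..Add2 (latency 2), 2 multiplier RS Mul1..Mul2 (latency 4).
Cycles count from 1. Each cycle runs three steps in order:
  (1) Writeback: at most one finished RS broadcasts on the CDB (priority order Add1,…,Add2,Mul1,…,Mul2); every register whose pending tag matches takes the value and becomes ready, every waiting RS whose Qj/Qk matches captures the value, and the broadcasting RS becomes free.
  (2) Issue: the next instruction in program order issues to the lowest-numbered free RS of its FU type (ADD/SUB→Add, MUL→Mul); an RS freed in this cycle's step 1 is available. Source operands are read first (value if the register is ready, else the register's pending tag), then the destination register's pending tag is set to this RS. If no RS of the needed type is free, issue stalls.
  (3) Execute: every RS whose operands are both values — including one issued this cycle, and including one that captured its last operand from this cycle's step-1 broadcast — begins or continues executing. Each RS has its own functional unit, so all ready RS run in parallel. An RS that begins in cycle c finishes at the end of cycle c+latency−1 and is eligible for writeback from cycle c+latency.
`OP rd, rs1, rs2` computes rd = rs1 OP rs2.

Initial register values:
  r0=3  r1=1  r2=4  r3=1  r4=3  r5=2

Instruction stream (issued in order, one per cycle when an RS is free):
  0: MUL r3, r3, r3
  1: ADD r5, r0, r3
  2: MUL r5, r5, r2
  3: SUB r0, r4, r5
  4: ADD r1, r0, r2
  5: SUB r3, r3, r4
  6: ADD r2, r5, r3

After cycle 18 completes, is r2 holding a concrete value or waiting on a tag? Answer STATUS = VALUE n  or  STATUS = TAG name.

cycle 1: issue MUL r3<-Mul1 // r0:3,r1:1,r2:4,r3:Mul1,r4:3,r5:2
cycle 2: issue ADD r5<-Add1 // r0:3,r1:1,r2:4,r3:Mul1,r4:3,r5:Add1
cycle 3: issue MUL r5<-Mul2 // r0:3,r1:1,r2:4,r3:Mul1,r4:3,r5:Mul2
cycle 4: issue SUB r0<-Add2 // r0:Add2,r1:1,r2:4,r3:Mul1,r4:3,r5:Mul2
cycle 5: CDB Mul1=1; stall // r0:Add2,r1:1,r2:4,r3:1,r4:3,r5:Mul2
cycle 6: stall // r0:Add2,r1:1,r2:4,r3:1,r4:3,r5:Mul2
cycle 7: CDB Add1=4; issue ADD r1<-Add1 // r0:Add2,r1:Add1,r2:4,r3:1,r4:3,r5:Mul2
cycle 8: stall // r0:Add2,r1:Add1,r2:4,r3:1,r4:3,r5:Mul2
cycle 9: stall // r0:Add2,r1:Add1,r2:4,r3:1,r4:3,r5:Mul2
cycle 10: stall // r0:Add2,r1:Add1,r2:4,r3:1,r4:3,r5:Mul2
cycle 11: CDB Mul2=16; stall // r0:Add2,r1:Add1,r2:4,r3:1,r4:3,r5:16
cycle 12: stall // r0:Add2,r1:Add1,r2:4,r3:1,r4:3,r5:16
cycle 13: CDB Add2=-13; issue SUB r3<-Add2 // r0:-13,r1:Add1,r2:4,r3:Add2,r4:3,r5:16
cycle 14: stall // r0:-13,r1:Add1,r2:4,r3:Add2,r4:3,r5:16
cycle 15: CDB Add1=-9; issue ADD r2<-Add1 // r0:-13,r1:-9,r2:Add1,r3:Add2,r4:3,r5:16
cycle 16: CDB Add2=-2 // r0:-13,r1:-9,r2:Add1,r3:-2,r4:3,r5:16
cycle 17: - // r0:-13,r1:-9,r2:Add1,r3:-2,r4:3,r5:16
cycle 18: CDB Add1=14 // r0:-13,r1:-9,r2:14,r3:-2,r4:3,r5:16

STATUS = VALUE 14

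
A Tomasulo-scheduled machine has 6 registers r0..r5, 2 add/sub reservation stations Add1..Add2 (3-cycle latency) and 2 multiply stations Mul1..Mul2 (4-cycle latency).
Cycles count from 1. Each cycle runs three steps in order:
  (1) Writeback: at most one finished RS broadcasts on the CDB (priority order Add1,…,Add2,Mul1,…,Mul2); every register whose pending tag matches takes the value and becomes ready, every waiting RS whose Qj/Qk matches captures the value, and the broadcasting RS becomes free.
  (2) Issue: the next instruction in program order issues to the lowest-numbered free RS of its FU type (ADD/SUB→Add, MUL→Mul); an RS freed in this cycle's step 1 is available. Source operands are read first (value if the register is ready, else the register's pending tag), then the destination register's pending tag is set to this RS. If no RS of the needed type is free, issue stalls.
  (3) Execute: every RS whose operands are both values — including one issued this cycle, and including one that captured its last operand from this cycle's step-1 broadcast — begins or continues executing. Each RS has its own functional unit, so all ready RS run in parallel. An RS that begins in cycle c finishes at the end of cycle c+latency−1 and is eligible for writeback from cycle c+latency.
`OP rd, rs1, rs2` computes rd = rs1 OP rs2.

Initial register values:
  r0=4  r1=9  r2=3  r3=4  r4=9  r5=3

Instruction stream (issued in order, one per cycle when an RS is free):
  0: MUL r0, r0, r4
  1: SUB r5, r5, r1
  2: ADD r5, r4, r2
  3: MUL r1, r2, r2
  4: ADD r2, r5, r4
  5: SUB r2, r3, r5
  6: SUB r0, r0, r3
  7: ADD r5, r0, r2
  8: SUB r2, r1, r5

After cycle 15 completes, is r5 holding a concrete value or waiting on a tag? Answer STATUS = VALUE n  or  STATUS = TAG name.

STATUS = VALUE 24

c1: issue MUL r0<-Mul1 | r0:Mul1,r1:9,r2:3,r3:4,r4:9,r5:3
c2: issue SUB r5<-Add1 | r0:Mul1,r1:9,r2:3,r3:4,r4:9,r5:Add1
c3: issue ADD r5<-Add2 | r0:Mul1,r1:9,r2:3,r3:4,r4:9,r5:Add2
c4: issue MUL r1<-Mul2 | r0:Mul1,r1:Mul2,r2:3,r3:4,r4:9,r5:Add2
c5: CDB Add1=-6; issue ADD r2<-Add1 | r0:Mul1,r1:Mul2,r2:Add1,r3:4,r4:9,r5:Add2
c6: CDB Add2=12; issue SUB r2<-Add2 | r0:Mul1,r1:Mul2,r2:Add2,r3:4,r4:9,r5:12
c7: CDB Mul1=36; stall | r0:36,r1:Mul2,r2:Add2,r3:4,r4:9,r5:12
c8: CDB Mul2=9; stall | r0:36,r1:9,r2:Add2,r3:4,r4:9,r5:12
c9: CDB Add1=21; issue SUB r0<-Add1 | r0:Add1,r1:9,r2:Add2,r3:4,r4:9,r5:12
c10: CDB Add2=-8; issue ADD r5<-Add2 | r0:Add1,r1:9,r2:-8,r3:4,r4:9,r5:Add2
c11: stall | r0:Add1,r1:9,r2:-8,r3:4,r4:9,r5:Add2
c12: CDB Add1=32; issue SUB r2<-Add1 | r0:32,r1:9,r2:Add1,r3:4,r4:9,r5:Add2
c13: - | r0:32,r1:9,r2:Add1,r3:4,r4:9,r5:Add2
c14: - | r0:32,r1:9,r2:Add1,r3:4,r4:9,r5:Add2
c15: CDB Add2=24 | r0:32,r1:9,r2:Add1,r3:4,r4:9,r5:24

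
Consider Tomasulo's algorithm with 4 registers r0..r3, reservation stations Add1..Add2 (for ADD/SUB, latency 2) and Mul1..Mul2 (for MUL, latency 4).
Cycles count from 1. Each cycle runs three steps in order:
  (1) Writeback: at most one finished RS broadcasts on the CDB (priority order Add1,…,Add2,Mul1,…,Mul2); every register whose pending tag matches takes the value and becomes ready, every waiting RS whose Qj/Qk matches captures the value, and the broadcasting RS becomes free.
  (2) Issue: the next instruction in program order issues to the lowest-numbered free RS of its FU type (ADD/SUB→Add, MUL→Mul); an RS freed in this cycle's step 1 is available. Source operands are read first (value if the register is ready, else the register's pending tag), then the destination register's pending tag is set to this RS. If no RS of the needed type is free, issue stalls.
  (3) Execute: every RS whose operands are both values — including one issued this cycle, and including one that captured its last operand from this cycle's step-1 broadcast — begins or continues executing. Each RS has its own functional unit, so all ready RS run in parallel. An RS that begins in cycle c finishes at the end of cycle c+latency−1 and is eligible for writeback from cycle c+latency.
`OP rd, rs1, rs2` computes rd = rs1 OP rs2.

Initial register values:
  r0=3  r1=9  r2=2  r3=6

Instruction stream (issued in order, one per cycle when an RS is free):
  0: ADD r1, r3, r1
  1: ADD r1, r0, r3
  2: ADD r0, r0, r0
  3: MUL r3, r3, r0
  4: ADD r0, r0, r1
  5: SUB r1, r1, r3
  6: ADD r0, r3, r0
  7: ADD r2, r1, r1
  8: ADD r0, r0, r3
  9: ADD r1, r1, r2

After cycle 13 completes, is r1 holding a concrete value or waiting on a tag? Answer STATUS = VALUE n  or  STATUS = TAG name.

  c1: issue ADD r1<-Add1  regs: r0:3,r1:Add1,r2:2,r3:6
  c2: issue ADD r1<-Add2  regs: r0:3,r1:Add2,r2:2,r3:6
  c3: CDB Add1=15; issue ADD r0<-Add1  regs: r0:Add1,r1:Add2,r2:2,r3:6
  c4: CDB Add2=9; issue MUL r3<-Mul1  regs: r0:Add1,r1:9,r2:2,r3:Mul1
  c5: CDB Add1=6; issue ADD r0<-Add1  regs: r0:Add1,r1:9,r2:2,r3:Mul1
  c6: issue SUB r1<-Add2  regs: r0:Add1,r1:Add2,r2:2,r3:Mul1
  c7: CDB Add1=15; issue ADD r0<-Add1  regs: r0:Add1,r1:Add2,r2:2,r3:Mul1
  c8: stall  regs: r0:Add1,r1:Add2,r2:2,r3:Mul1
  c9: CDB Mul1=36; stall  regs: r0:Add1,r1:Add2,r2:2,r3:36
  c10: stall  regs: r0:Add1,r1:Add2,r2:2,r3:36
  c11: CDB Add1=51; issue ADD r2<-Add1  regs: r0:51,r1:Add2,r2:Add1,r3:36
  c12: CDB Add2=-27; issue ADD r0<-Add2  regs: r0:Add2,r1:-27,r2:Add1,r3:36
  c13: stall  regs: r0:Add2,r1:-27,r2:Add1,r3:36

STATUS = VALUE -27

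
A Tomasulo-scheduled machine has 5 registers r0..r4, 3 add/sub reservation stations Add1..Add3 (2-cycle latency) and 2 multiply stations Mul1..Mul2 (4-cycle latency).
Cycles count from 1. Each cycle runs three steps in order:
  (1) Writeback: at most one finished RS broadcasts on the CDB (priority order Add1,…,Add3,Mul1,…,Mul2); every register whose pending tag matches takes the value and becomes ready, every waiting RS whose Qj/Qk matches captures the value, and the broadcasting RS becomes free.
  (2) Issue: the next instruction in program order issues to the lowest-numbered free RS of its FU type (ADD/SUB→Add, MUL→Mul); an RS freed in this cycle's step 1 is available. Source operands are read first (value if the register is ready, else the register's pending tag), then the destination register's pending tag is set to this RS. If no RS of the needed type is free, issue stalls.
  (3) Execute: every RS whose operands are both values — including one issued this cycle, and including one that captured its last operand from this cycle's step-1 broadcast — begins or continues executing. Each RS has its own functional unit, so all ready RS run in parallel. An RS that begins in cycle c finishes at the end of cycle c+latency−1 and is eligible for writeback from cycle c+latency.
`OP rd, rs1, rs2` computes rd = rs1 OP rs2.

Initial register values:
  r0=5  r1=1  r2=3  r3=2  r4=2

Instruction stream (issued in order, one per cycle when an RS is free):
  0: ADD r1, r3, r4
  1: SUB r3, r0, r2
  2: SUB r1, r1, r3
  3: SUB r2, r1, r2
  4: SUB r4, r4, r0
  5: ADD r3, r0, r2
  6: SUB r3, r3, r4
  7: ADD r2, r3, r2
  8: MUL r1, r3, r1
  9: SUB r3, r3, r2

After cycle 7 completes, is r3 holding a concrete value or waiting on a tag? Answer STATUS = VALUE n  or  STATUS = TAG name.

c1: issue ADD r1<-Add1 | r0:5,r1:Add1,r2:3,r3:2,r4:2
c2: issue SUB r3<-Add2 | r0:5,r1:Add1,r2:3,r3:Add2,r4:2
c3: CDB Add1=4; issue SUB r1<-Add1 | r0:5,r1:Add1,r2:3,r3:Add2,r4:2
c4: CDB Add2=2; issue SUB r2<-Add2 | r0:5,r1:Add1,r2:Add2,r3:2,r4:2
c5: issue SUB r4<-Add3 | r0:5,r1:Add1,r2:Add2,r3:2,r4:Add3
c6: CDB Add1=2; issue ADD r3<-Add1 | r0:5,r1:2,r2:Add2,r3:Add1,r4:Add3
c7: CDB Add3=-3; issue SUB r3<-Add3 | r0:5,r1:2,r2:Add2,r3:Add3,r4:-3

STATUS = TAG Add3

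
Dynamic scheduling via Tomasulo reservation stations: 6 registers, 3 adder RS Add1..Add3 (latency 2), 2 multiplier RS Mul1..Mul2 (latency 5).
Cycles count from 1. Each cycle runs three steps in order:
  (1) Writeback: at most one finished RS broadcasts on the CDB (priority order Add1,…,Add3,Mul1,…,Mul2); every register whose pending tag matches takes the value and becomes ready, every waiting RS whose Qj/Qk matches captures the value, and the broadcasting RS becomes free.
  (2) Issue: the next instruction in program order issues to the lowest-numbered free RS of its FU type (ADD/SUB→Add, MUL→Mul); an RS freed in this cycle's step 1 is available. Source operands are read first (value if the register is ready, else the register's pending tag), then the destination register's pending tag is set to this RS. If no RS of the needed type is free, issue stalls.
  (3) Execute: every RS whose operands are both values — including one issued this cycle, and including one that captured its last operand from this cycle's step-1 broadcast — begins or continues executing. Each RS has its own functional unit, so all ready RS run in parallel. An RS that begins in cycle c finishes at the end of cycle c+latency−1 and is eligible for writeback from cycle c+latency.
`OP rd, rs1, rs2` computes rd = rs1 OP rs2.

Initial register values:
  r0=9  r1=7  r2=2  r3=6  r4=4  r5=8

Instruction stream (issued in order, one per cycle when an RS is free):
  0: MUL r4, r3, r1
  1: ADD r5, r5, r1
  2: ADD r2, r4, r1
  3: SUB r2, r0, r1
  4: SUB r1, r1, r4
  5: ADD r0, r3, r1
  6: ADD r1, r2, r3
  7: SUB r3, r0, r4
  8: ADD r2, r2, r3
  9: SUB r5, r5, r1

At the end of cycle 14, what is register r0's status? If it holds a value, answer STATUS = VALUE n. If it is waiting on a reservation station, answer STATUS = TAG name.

STATUS = VALUE -29

  c1: issue MUL r4<-Mul1  regs: r0:9,r1:7,r2:2,r3:6,r4:Mul1,r5:8
  c2: issue ADD r5<-Add1  regs: r0:9,r1:7,r2:2,r3:6,r4:Mul1,r5:Add1
  c3: issue ADD r2<-Add2  regs: r0:9,r1:7,r2:Add2,r3:6,r4:Mul1,r5:Add1
  c4: CDB Add1=15; issue SUB r2<-Add1  regs: r0:9,r1:7,r2:Add1,r3:6,r4:Mul1,r5:15
  c5: issue SUB r1<-Add3  regs: r0:9,r1:Add3,r2:Add1,r3:6,r4:Mul1,r5:15
  c6: CDB Add1=2; issue ADD r0<-Add1  regs: r0:Add1,r1:Add3,r2:2,r3:6,r4:Mul1,r5:15
  c7: CDB Mul1=42; stall  regs: r0:Add1,r1:Add3,r2:2,r3:6,r4:42,r5:15
  c8: stall  regs: r0:Add1,r1:Add3,r2:2,r3:6,r4:42,r5:15
  c9: CDB Add2=49; issue ADD r1<-Add2  regs: r0:Add1,r1:Add2,r2:2,r3:6,r4:42,r5:15
  c10: CDB Add3=-35; issue SUB r3<-Add3  regs: r0:Add1,r1:Add2,r2:2,r3:Add3,r4:42,r5:15
  c11: CDB Add2=8; issue ADD r2<-Add2  regs: r0:Add1,r1:8,r2:Add2,r3:Add3,r4:42,r5:15
  c12: CDB Add1=-29; issue SUB r5<-Add1  regs: r0:-29,r1:8,r2:Add2,r3:Add3,r4:42,r5:Add1
  c13: -  regs: r0:-29,r1:8,r2:Add2,r3:Add3,r4:42,r5:Add1
  c14: CDB Add1=7  regs: r0:-29,r1:8,r2:Add2,r3:Add3,r4:42,r5:7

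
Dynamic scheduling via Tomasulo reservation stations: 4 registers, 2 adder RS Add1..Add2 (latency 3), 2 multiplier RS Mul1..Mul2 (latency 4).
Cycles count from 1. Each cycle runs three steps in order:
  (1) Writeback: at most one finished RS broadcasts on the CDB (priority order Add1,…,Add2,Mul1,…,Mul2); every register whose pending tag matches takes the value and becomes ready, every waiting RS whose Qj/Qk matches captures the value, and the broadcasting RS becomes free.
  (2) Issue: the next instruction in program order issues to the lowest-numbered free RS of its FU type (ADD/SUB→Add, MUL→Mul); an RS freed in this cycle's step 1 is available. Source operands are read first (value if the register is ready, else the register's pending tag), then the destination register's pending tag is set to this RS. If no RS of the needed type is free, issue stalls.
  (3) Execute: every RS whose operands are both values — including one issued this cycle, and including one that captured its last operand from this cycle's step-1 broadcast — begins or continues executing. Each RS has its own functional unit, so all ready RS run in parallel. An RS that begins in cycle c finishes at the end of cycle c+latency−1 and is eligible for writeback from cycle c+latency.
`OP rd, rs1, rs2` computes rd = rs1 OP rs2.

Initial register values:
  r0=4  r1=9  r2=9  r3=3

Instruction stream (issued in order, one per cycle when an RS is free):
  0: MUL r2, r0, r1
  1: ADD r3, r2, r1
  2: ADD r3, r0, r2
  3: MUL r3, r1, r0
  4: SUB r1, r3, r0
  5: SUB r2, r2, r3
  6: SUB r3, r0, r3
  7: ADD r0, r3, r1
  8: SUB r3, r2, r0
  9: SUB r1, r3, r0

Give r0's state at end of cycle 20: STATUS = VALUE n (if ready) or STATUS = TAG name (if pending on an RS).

STATUS = VALUE 0

  c1: issue MUL r2<-Mul1  regs: r0:4,r1:9,r2:Mul1,r3:3
  c2: issue ADD r3<-Add1  regs: r0:4,r1:9,r2:Mul1,r3:Add1
  c3: issue ADD r3<-Add2  regs: r0:4,r1:9,r2:Mul1,r3:Add2
  c4: issue MUL r3<-Mul2  regs: r0:4,r1:9,r2:Mul1,r3:Mul2
  c5: CDB Mul1=36; stall  regs: r0:4,r1:9,r2:36,r3:Mul2
  c6: stall  regs: r0:4,r1:9,r2:36,r3:Mul2
  c7: stall  regs: r0:4,r1:9,r2:36,r3:Mul2
  c8: CDB Add1=45; issue SUB r1<-Add1  regs: r0:4,r1:Add1,r2:36,r3:Mul2
  c9: CDB Add2=40; issue SUB r2<-Add2  regs: r0:4,r1:Add1,r2:Add2,r3:Mul2
  c10: CDB Mul2=36; stall  regs: r0:4,r1:Add1,r2:Add2,r3:36
  c11: stall  regs: r0:4,r1:Add1,r2:Add2,r3:36
  c12: stall  regs: r0:4,r1:Add1,r2:Add2,r3:36
  c13: CDB Add1=32; issue SUB r3<-Add1  regs: r0:4,r1:32,r2:Add2,r3:Add1
  c14: CDB Add2=0; issue ADD r0<-Add2  regs: r0:Add2,r1:32,r2:0,r3:Add1
  c15: stall  regs: r0:Add2,r1:32,r2:0,r3:Add1
  c16: CDB Add1=-32; issue SUB r3<-Add1  regs: r0:Add2,r1:32,r2:0,r3:Add1
  c17: stall  regs: r0:Add2,r1:32,r2:0,r3:Add1
  c18: stall  regs: r0:Add2,r1:32,r2:0,r3:Add1
  c19: CDB Add2=0; issue SUB r1<-Add2  regs: r0:0,r1:Add2,r2:0,r3:Add1
  c20: -  regs: r0:0,r1:Add2,r2:0,r3:Add1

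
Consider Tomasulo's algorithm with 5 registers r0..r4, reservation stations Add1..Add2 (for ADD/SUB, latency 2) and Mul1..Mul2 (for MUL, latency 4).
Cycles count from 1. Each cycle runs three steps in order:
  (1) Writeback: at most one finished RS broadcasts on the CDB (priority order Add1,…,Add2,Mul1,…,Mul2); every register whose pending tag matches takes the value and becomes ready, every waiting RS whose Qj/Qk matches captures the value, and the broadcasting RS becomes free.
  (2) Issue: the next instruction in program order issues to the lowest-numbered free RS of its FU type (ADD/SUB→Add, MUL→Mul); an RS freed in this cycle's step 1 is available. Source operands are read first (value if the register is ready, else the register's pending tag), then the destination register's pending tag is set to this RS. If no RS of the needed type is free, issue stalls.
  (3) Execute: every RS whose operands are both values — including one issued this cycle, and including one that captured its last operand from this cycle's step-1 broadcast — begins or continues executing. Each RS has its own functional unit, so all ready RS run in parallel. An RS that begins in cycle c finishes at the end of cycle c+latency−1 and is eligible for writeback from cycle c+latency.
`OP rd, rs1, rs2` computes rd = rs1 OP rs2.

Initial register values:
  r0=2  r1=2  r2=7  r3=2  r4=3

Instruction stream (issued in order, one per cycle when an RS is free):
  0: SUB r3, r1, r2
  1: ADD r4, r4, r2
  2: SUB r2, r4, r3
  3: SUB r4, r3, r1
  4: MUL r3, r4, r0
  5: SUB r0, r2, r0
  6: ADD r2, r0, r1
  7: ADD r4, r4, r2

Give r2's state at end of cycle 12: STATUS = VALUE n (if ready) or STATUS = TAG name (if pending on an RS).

  c1: issue SUB r3<-Add1  regs: r0:2,r1:2,r2:7,r3:Add1,r4:3
  c2: issue ADD r4<-Add2  regs: r0:2,r1:2,r2:7,r3:Add1,r4:Add2
  c3: CDB Add1=-5; issue SUB r2<-Add1  regs: r0:2,r1:2,r2:Add1,r3:-5,r4:Add2
  c4: CDB Add2=10; issue SUB r4<-Add2  regs: r0:2,r1:2,r2:Add1,r3:-5,r4:Add2
  c5: issue MUL r3<-Mul1  regs: r0:2,r1:2,r2:Add1,r3:Mul1,r4:Add2
  c6: CDB Add1=15; issue SUB r0<-Add1  regs: r0:Add1,r1:2,r2:15,r3:Mul1,r4:Add2
  c7: CDB Add2=-7; issue ADD r2<-Add2  regs: r0:Add1,r1:2,r2:Add2,r3:Mul1,r4:-7
  c8: CDB Add1=13; issue ADD r4<-Add1  regs: r0:13,r1:2,r2:Add2,r3:Mul1,r4:Add1
  c9: -  regs: r0:13,r1:2,r2:Add2,r3:Mul1,r4:Add1
  c10: CDB Add2=15  regs: r0:13,r1:2,r2:15,r3:Mul1,r4:Add1
  c11: CDB Mul1=-14  regs: r0:13,r1:2,r2:15,r3:-14,r4:Add1
  c12: CDB Add1=8  regs: r0:13,r1:2,r2:15,r3:-14,r4:8

STATUS = VALUE 15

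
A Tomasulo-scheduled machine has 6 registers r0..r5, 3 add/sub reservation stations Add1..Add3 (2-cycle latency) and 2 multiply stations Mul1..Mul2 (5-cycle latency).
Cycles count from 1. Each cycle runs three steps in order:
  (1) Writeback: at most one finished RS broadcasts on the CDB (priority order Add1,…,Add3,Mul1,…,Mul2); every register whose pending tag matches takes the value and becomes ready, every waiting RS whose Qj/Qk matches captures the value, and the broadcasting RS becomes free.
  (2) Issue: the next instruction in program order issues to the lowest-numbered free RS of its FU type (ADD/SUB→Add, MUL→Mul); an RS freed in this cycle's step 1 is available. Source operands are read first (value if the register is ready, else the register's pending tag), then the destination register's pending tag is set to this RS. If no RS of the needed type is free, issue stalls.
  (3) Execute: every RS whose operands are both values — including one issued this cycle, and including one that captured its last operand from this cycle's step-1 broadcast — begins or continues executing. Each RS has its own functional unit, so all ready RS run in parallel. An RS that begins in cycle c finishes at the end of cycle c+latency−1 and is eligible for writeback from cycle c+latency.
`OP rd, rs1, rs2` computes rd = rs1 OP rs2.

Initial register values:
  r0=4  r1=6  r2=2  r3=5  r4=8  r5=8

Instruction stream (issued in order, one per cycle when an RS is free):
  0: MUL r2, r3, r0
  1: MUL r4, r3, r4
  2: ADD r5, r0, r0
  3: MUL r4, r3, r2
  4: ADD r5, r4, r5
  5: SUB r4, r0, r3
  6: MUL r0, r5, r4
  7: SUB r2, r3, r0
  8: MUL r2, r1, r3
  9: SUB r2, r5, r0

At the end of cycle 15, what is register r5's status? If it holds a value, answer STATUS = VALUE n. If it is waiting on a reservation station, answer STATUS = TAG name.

  c1: issue MUL r2<-Mul1  regs: r0:4,r1:6,r2:Mul1,r3:5,r4:8,r5:8
  c2: issue MUL r4<-Mul2  regs: r0:4,r1:6,r2:Mul1,r3:5,r4:Mul2,r5:8
  c3: issue ADD r5<-Add1  regs: r0:4,r1:6,r2:Mul1,r3:5,r4:Mul2,r5:Add1
  c4: stall  regs: r0:4,r1:6,r2:Mul1,r3:5,r4:Mul2,r5:Add1
  c5: CDB Add1=8; stall  regs: r0:4,r1:6,r2:Mul1,r3:5,r4:Mul2,r5:8
  c6: CDB Mul1=20; issue MUL r4<-Mul1  regs: r0:4,r1:6,r2:20,r3:5,r4:Mul1,r5:8
  c7: CDB Mul2=40; issue ADD r5<-Add1  regs: r0:4,r1:6,r2:20,r3:5,r4:Mul1,r5:Add1
  c8: issue SUB r4<-Add2  regs: r0:4,r1:6,r2:20,r3:5,r4:Add2,r5:Add1
  c9: issue MUL r0<-Mul2  regs: r0:Mul2,r1:6,r2:20,r3:5,r4:Add2,r5:Add1
  c10: CDB Add2=-1; issue SUB r2<-Add2  regs: r0:Mul2,r1:6,r2:Add2,r3:5,r4:-1,r5:Add1
  c11: CDB Mul1=100; issue MUL r2<-Mul1  regs: r0:Mul2,r1:6,r2:Mul1,r3:5,r4:-1,r5:Add1
  c12: issue SUB r2<-Add3  regs: r0:Mul2,r1:6,r2:Add3,r3:5,r4:-1,r5:Add1
  c13: CDB Add1=108  regs: r0:Mul2,r1:6,r2:Add3,r3:5,r4:-1,r5:108
  c14: -  regs: r0:Mul2,r1:6,r2:Add3,r3:5,r4:-1,r5:108
  c15: -  regs: r0:Mul2,r1:6,r2:Add3,r3:5,r4:-1,r5:108

STATUS = VALUE 108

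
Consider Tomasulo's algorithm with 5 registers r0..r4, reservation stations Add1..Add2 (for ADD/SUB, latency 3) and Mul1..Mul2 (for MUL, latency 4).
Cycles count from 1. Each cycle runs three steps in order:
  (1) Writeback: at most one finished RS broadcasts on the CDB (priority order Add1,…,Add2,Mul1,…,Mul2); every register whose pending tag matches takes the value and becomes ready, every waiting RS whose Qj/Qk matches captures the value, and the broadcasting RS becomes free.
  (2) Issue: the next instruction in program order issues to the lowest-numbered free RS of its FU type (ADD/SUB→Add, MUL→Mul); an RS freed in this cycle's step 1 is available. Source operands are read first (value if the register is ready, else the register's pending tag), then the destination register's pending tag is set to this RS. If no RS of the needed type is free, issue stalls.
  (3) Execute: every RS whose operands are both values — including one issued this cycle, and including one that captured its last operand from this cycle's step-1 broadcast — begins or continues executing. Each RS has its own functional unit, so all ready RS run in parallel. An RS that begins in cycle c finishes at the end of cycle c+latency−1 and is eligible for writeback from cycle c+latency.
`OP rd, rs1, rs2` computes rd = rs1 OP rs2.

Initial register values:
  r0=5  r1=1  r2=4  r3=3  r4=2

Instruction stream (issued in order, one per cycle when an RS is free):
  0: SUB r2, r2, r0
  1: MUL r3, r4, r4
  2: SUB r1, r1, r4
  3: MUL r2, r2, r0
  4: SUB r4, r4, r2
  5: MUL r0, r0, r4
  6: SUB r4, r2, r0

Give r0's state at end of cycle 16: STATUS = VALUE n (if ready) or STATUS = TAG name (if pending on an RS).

  c1: issue SUB r2<-Add1  regs: r0:5,r1:1,r2:Add1,r3:3,r4:2
  c2: issue MUL r3<-Mul1  regs: r0:5,r1:1,r2:Add1,r3:Mul1,r4:2
  c3: issue SUB r1<-Add2  regs: r0:5,r1:Add2,r2:Add1,r3:Mul1,r4:2
  c4: CDB Add1=-1; issue MUL r2<-Mul2  regs: r0:5,r1:Add2,r2:Mul2,r3:Mul1,r4:2
  c5: issue SUB r4<-Add1  regs: r0:5,r1:Add2,r2:Mul2,r3:Mul1,r4:Add1
  c6: CDB Add2=-1; stall  regs: r0:5,r1:-1,r2:Mul2,r3:Mul1,r4:Add1
  c7: CDB Mul1=4; issue MUL r0<-Mul1  regs: r0:Mul1,r1:-1,r2:Mul2,r3:4,r4:Add1
  c8: CDB Mul2=-5; issue SUB r4<-Add2  regs: r0:Mul1,r1:-1,r2:-5,r3:4,r4:Add2
  c9: -  regs: r0:Mul1,r1:-1,r2:-5,r3:4,r4:Add2
  c10: -  regs: r0:Mul1,r1:-1,r2:-5,r3:4,r4:Add2
  c11: CDB Add1=7  regs: r0:Mul1,r1:-1,r2:-5,r3:4,r4:Add2
  c12: -  regs: r0:Mul1,r1:-1,r2:-5,r3:4,r4:Add2
  c13: -  regs: r0:Mul1,r1:-1,r2:-5,r3:4,r4:Add2
  c14: -  regs: r0:Mul1,r1:-1,r2:-5,r3:4,r4:Add2
  c15: CDB Mul1=35  regs: r0:35,r1:-1,r2:-5,r3:4,r4:Add2
  c16: -  regs: r0:35,r1:-1,r2:-5,r3:4,r4:Add2

STATUS = VALUE 35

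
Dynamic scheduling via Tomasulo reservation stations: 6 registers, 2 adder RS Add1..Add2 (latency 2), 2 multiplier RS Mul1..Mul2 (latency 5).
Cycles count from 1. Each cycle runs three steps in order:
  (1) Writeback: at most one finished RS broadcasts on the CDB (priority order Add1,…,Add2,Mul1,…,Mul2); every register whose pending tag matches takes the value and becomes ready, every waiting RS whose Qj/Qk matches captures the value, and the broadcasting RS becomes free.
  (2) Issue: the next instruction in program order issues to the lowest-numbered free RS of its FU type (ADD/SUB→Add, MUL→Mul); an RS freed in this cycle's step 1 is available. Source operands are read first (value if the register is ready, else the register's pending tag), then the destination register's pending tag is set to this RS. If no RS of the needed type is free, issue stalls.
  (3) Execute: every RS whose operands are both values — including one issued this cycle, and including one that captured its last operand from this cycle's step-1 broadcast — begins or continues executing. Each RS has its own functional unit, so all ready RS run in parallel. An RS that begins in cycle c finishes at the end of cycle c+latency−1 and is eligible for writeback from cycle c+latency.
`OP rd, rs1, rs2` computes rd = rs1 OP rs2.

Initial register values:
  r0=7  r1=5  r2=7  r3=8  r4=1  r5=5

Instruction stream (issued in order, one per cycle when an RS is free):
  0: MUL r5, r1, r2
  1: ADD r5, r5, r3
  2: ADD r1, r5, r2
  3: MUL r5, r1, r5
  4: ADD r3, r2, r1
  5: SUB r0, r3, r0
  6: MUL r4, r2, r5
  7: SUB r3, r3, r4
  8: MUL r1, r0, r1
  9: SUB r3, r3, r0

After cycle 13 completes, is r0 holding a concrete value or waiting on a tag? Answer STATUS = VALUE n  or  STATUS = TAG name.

cycle 1: issue MUL r5<-Mul1 // r0:7,r1:5,r2:7,r3:8,r4:1,r5:Mul1
cycle 2: issue ADD r5<-Add1 // r0:7,r1:5,r2:7,r3:8,r4:1,r5:Add1
cycle 3: issue ADD r1<-Add2 // r0:7,r1:Add2,r2:7,r3:8,r4:1,r5:Add1
cycle 4: issue MUL r5<-Mul2 // r0:7,r1:Add2,r2:7,r3:8,r4:1,r5:Mul2
cycle 5: stall // r0:7,r1:Add2,r2:7,r3:8,r4:1,r5:Mul2
cycle 6: CDB Mul1=35; stall // r0:7,r1:Add2,r2:7,r3:8,r4:1,r5:Mul2
cycle 7: stall // r0:7,r1:Add2,r2:7,r3:8,r4:1,r5:Mul2
cycle 8: CDB Add1=43; issue ADD r3<-Add1 // r0:7,r1:Add2,r2:7,r3:Add1,r4:1,r5:Mul2
cycle 9: stall // r0:7,r1:Add2,r2:7,r3:Add1,r4:1,r5:Mul2
cycle 10: CDB Add2=50; issue SUB r0<-Add2 // r0:Add2,r1:50,r2:7,r3:Add1,r4:1,r5:Mul2
cycle 11: issue MUL r4<-Mul1 // r0:Add2,r1:50,r2:7,r3:Add1,r4:Mul1,r5:Mul2
cycle 12: CDB Add1=57; issue SUB r3<-Add1 // r0:Add2,r1:50,r2:7,r3:Add1,r4:Mul1,r5:Mul2
cycle 13: stall // r0:Add2,r1:50,r2:7,r3:Add1,r4:Mul1,r5:Mul2

STATUS = TAG Add2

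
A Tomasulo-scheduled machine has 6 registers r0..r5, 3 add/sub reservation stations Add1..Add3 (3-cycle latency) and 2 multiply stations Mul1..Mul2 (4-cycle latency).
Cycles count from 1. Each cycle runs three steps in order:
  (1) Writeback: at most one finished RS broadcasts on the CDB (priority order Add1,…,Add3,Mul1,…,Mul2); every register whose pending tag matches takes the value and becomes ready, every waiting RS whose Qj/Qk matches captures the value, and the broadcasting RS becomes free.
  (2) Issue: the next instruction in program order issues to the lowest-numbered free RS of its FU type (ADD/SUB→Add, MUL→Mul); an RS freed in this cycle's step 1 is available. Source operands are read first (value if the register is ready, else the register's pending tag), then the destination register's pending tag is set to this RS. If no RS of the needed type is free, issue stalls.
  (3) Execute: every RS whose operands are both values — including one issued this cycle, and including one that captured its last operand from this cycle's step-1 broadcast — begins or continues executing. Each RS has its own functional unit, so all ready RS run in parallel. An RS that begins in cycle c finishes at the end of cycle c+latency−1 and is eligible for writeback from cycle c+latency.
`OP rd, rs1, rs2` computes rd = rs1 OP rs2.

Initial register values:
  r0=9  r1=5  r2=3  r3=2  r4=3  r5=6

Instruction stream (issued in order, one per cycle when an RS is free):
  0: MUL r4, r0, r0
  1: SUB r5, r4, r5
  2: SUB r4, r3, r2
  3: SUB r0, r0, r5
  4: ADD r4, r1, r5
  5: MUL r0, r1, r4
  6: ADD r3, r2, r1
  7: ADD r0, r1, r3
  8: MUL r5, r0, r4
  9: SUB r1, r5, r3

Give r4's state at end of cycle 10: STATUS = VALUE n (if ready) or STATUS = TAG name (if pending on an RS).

STATUS = TAG Add2

cycle 1: issue MUL r4<-Mul1 // r0:9,r1:5,r2:3,r3:2,r4:Mul1,r5:6
cycle 2: issue SUB r5<-Add1 // r0:9,r1:5,r2:3,r3:2,r4:Mul1,r5:Add1
cycle 3: issue SUB r4<-Add2 // r0:9,r1:5,r2:3,r3:2,r4:Add2,r5:Add1
cycle 4: issue SUB r0<-Add3 // r0:Add3,r1:5,r2:3,r3:2,r4:Add2,r5:Add1
cycle 5: CDB Mul1=81; stall // r0:Add3,r1:5,r2:3,r3:2,r4:Add2,r5:Add1
cycle 6: CDB Add2=-1; issue ADD r4<-Add2 // r0:Add3,r1:5,r2:3,r3:2,r4:Add2,r5:Add1
cycle 7: issue MUL r0<-Mul1 // r0:Mul1,r1:5,r2:3,r3:2,r4:Add2,r5:Add1
cycle 8: CDB Add1=75; issue ADD r3<-Add1 // r0:Mul1,r1:5,r2:3,r3:Add1,r4:Add2,r5:75
cycle 9: stall // r0:Mul1,r1:5,r2:3,r3:Add1,r4:Add2,r5:75
cycle 10: stall // r0:Mul1,r1:5,r2:3,r3:Add1,r4:Add2,r5:75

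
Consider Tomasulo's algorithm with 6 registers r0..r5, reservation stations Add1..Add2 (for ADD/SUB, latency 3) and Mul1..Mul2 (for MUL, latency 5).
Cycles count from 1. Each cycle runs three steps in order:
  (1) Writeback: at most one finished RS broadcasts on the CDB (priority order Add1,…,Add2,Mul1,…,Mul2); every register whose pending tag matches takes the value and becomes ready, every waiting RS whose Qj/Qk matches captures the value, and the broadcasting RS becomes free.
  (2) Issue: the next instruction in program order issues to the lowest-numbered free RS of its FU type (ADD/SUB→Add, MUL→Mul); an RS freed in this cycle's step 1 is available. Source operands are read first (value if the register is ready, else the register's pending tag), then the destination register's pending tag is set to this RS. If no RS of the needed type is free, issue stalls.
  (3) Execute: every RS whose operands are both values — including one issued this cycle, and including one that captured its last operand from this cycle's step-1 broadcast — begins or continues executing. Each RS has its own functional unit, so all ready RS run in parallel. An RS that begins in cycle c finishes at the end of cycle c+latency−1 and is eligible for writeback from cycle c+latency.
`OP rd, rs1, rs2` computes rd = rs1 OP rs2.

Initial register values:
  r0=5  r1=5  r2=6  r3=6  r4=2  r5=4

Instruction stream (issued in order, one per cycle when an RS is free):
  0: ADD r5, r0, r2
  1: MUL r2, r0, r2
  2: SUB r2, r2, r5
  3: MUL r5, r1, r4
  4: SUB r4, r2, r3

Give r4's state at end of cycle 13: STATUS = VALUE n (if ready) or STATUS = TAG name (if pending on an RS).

STATUS = VALUE 13

cycle 1: issue ADD r5<-Add1 // r0:5,r1:5,r2:6,r3:6,r4:2,r5:Add1
cycle 2: issue MUL r2<-Mul1 // r0:5,r1:5,r2:Mul1,r3:6,r4:2,r5:Add1
cycle 3: issue SUB r2<-Add2 // r0:5,r1:5,r2:Add2,r3:6,r4:2,r5:Add1
cycle 4: CDB Add1=11; issue MUL r5<-Mul2 // r0:5,r1:5,r2:Add2,r3:6,r4:2,r5:Mul2
cycle 5: issue SUB r4<-Add1 // r0:5,r1:5,r2:Add2,r3:6,r4:Add1,r5:Mul2
cycle 6: - // r0:5,r1:5,r2:Add2,r3:6,r4:Add1,r5:Mul2
cycle 7: CDB Mul1=30 // r0:5,r1:5,r2:Add2,r3:6,r4:Add1,r5:Mul2
cycle 8: - // r0:5,r1:5,r2:Add2,r3:6,r4:Add1,r5:Mul2
cycle 9: CDB Mul2=10 // r0:5,r1:5,r2:Add2,r3:6,r4:Add1,r5:10
cycle 10: CDB Add2=19 // r0:5,r1:5,r2:19,r3:6,r4:Add1,r5:10
cycle 11: - // r0:5,r1:5,r2:19,r3:6,r4:Add1,r5:10
cycle 12: - // r0:5,r1:5,r2:19,r3:6,r4:Add1,r5:10
cycle 13: CDB Add1=13 // r0:5,r1:5,r2:19,r3:6,r4:13,r5:10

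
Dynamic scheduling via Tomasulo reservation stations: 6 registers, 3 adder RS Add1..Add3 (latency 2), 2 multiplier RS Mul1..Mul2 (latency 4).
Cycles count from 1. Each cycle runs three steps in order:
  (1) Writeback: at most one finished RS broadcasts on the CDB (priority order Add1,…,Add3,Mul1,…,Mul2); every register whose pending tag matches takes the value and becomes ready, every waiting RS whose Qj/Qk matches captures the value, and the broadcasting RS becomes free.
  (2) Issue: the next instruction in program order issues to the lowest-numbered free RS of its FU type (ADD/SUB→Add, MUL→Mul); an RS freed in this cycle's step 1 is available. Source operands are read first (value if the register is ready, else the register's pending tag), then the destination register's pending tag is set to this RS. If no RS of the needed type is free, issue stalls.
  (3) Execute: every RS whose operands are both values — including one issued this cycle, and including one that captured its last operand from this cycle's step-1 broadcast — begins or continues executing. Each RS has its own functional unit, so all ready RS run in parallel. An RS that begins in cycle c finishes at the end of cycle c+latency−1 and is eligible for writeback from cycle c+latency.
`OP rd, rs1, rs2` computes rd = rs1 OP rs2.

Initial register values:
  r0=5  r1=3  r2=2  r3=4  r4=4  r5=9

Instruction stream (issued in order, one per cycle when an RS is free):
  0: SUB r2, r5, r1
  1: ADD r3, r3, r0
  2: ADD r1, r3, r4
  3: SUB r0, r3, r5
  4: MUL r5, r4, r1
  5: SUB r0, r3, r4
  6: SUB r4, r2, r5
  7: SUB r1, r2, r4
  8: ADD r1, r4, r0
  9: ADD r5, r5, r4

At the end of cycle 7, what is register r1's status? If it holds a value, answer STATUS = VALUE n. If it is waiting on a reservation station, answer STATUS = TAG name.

cycle 1: issue SUB r2<-Add1 // r0:5,r1:3,r2:Add1,r3:4,r4:4,r5:9
cycle 2: issue ADD r3<-Add2 // r0:5,r1:3,r2:Add1,r3:Add2,r4:4,r5:9
cycle 3: CDB Add1=6; issue ADD r1<-Add1 // r0:5,r1:Add1,r2:6,r3:Add2,r4:4,r5:9
cycle 4: CDB Add2=9; issue SUB r0<-Add2 // r0:Add2,r1:Add1,r2:6,r3:9,r4:4,r5:9
cycle 5: issue MUL r5<-Mul1 // r0:Add2,r1:Add1,r2:6,r3:9,r4:4,r5:Mul1
cycle 6: CDB Add1=13; issue SUB r0<-Add1 // r0:Add1,r1:13,r2:6,r3:9,r4:4,r5:Mul1
cycle 7: CDB Add2=0; issue SUB r4<-Add2 // r0:Add1,r1:13,r2:6,r3:9,r4:Add2,r5:Mul1

STATUS = VALUE 13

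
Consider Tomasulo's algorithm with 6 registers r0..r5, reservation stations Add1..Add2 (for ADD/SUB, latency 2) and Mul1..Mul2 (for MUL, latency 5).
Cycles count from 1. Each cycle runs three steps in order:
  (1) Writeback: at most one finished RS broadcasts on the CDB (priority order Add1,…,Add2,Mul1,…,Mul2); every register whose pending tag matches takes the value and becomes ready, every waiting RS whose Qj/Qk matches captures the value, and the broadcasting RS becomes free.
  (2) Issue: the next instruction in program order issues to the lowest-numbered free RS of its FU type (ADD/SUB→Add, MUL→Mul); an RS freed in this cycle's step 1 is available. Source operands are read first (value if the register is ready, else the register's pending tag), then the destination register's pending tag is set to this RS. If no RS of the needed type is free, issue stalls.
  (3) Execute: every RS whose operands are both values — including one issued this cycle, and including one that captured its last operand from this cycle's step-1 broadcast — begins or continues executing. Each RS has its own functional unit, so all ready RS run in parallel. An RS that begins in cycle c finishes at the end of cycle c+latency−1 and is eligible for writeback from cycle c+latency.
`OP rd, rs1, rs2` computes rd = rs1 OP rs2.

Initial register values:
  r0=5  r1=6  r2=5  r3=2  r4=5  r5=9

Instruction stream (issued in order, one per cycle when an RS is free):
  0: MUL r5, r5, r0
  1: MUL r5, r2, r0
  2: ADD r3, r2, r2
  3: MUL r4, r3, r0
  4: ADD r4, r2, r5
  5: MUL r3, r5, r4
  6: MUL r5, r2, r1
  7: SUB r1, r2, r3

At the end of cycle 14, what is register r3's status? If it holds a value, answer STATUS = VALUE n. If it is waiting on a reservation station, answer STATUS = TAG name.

STATUS = VALUE 750

  c1: issue MUL r5<-Mul1  regs: r0:5,r1:6,r2:5,r3:2,r4:5,r5:Mul1
  c2: issue MUL r5<-Mul2  regs: r0:5,r1:6,r2:5,r3:2,r4:5,r5:Mul2
  c3: issue ADD r3<-Add1  regs: r0:5,r1:6,r2:5,r3:Add1,r4:5,r5:Mul2
  c4: stall  regs: r0:5,r1:6,r2:5,r3:Add1,r4:5,r5:Mul2
  c5: CDB Add1=10; stall  regs: r0:5,r1:6,r2:5,r3:10,r4:5,r5:Mul2
  c6: CDB Mul1=45; issue MUL r4<-Mul1  regs: r0:5,r1:6,r2:5,r3:10,r4:Mul1,r5:Mul2
  c7: CDB Mul2=25; issue ADD r4<-Add1  regs: r0:5,r1:6,r2:5,r3:10,r4:Add1,r5:25
  c8: issue MUL r3<-Mul2  regs: r0:5,r1:6,r2:5,r3:Mul2,r4:Add1,r5:25
  c9: CDB Add1=30; stall  regs: r0:5,r1:6,r2:5,r3:Mul2,r4:30,r5:25
  c10: stall  regs: r0:5,r1:6,r2:5,r3:Mul2,r4:30,r5:25
  c11: CDB Mul1=50; issue MUL r5<-Mul1  regs: r0:5,r1:6,r2:5,r3:Mul2,r4:30,r5:Mul1
  c12: issue SUB r1<-Add1  regs: r0:5,r1:Add1,r2:5,r3:Mul2,r4:30,r5:Mul1
  c13: -  regs: r0:5,r1:Add1,r2:5,r3:Mul2,r4:30,r5:Mul1
  c14: CDB Mul2=750  regs: r0:5,r1:Add1,r2:5,r3:750,r4:30,r5:Mul1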